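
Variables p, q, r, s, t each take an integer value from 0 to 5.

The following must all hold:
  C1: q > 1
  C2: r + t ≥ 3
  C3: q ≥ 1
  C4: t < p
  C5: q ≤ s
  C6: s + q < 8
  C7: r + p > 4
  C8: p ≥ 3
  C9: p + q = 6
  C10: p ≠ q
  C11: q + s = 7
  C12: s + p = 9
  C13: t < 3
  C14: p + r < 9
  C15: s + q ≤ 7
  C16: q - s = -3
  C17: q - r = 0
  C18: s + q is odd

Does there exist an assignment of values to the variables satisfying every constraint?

Setting (p, q, r, s, t) = (4, 2, 2, 5, 2) satisfies everything: constraint 2: r + t = 4; constraint 6: s + q = 7; constraint 7: r + p = 6, and the others follow.

Satisfiable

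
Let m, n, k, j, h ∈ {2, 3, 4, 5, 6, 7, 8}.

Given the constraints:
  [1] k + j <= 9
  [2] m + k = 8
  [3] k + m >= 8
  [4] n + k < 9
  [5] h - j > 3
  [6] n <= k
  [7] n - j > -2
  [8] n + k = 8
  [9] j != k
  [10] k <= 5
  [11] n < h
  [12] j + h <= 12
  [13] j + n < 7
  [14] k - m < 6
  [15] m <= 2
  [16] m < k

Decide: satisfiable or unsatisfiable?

From constraint 10: k ≤ 5. From constraint 15: m ≤ 2. Hence k + m ≤ 7. But constraint 3 requires k + m ≥ 8, and 8 > 7. Contradiction.

Unsatisfiable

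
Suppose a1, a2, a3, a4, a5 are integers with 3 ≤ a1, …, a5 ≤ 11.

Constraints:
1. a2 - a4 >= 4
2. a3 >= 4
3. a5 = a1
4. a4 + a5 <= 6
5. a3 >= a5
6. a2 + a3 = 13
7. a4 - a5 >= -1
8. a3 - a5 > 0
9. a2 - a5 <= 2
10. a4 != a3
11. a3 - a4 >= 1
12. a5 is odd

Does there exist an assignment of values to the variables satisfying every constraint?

Constraints 1, 7, and 9 give a5 − a2 ≥ -2, a2 − a4 ≥ 4, a4 − a5 ≥ -1.
Adding all 3 inequalities: the left sides telescope to 0, and the right sides sum to (-2) + 4 + (-1) = 1. So 0 ≥ 1, which is false.

Unsatisfiable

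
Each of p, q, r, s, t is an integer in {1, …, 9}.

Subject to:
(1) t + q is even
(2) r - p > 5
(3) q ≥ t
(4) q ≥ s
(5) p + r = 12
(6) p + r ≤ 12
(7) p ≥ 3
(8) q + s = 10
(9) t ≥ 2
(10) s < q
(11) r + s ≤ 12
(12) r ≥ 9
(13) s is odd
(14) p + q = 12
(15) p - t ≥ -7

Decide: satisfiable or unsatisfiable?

Satisfiable

Setting (p, q, r, s, t) = (3, 9, 9, 1, 9) satisfies everything: constraint 2: r - p = 6; constraint 5: p + r = 12, and the others follow.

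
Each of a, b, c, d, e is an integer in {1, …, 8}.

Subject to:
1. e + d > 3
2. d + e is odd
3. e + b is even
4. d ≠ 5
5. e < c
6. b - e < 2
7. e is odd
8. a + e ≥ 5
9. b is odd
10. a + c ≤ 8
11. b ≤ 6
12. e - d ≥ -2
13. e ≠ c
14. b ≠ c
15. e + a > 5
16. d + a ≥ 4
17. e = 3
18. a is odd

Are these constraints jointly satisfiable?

Take a = 3, b = 3, c = 5, d = 2, e = 3. Then constraint 1: e + d = 5; constraint 6: b - e = 0, and every other listed constraint is also met.

Satisfiable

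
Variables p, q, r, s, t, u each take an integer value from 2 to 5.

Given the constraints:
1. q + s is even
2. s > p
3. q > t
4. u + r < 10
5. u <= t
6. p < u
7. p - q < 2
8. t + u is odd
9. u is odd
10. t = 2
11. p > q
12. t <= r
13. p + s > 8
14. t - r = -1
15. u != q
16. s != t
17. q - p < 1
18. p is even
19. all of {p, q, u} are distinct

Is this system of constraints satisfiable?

Constraints 3, 5, 6, and 11 give q < p, p < u, u ≤ t, t < q. Chaining: q < p < u ≤ t < q, which forces q < q — impossible.

Unsatisfiable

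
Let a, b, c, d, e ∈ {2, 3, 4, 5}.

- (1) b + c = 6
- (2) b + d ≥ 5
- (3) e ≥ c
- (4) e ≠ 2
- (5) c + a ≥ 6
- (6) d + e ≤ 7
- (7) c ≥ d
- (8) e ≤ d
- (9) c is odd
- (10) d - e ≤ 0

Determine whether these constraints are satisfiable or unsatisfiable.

Satisfiable

The assignment a = 4, b = 3, c = 3, d = 3, e = 3 works:
  constraint 1 holds since b + c = 6.
  constraint 2 holds since b + d = 6.
  constraint 5 holds since c + a = 7.
The rest check out directly.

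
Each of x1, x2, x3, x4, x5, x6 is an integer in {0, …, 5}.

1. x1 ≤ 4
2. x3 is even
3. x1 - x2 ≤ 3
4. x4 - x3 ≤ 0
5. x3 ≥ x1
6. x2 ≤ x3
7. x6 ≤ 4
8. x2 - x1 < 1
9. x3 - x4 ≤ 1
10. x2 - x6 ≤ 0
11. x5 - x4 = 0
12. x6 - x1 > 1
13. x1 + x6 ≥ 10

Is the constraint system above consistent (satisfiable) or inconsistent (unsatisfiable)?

From constraint 1: x1 ≤ 4. From constraint 7: x6 ≤ 4. Hence x1 + x6 ≤ 8. But constraint 13 requires x1 + x6 ≥ 10, and 10 > 8. Contradiction.

Unsatisfiable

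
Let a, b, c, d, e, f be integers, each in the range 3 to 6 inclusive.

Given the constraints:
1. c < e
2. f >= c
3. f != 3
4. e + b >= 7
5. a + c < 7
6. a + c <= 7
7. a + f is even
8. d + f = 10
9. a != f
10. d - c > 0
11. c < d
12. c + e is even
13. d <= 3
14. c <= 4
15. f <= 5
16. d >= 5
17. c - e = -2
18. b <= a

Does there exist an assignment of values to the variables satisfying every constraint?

From constraint 13: d ≤ 3. From constraint 15: f ≤ 5. Hence d + f ≤ 8. But constraint 8 requires d + f = 10, and 10 > 8. Contradiction.

Unsatisfiable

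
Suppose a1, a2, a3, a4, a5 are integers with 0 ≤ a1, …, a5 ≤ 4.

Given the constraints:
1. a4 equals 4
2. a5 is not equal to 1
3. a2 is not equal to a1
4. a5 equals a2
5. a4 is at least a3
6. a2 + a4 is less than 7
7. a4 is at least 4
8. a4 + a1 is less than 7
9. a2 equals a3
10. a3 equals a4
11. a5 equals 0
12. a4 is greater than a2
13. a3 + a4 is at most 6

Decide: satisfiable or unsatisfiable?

Constraint 11 fixes a5 = 0 and constraint 1 fixes a4 = 4. Constraints 4, 9, and 10 give a5 = a2 = a3 = a4, so a5 = a4. But 0 ≠ 4 — contradiction.

Unsatisfiable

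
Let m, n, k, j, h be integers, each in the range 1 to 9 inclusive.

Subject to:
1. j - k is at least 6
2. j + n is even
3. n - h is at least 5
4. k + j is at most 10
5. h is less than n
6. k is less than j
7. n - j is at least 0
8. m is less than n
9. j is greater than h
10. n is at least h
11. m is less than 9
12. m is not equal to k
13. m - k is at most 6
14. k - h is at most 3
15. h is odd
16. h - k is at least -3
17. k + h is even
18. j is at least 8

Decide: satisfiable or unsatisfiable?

Try m = 4, n = 9, k = 1, j = 9, h = 1.
Check constraint 1: j - k = 8; constraint 3: n - h = 8; constraint 4: k + j = 10. The remaining constraints are straightforward to verify.

Satisfiable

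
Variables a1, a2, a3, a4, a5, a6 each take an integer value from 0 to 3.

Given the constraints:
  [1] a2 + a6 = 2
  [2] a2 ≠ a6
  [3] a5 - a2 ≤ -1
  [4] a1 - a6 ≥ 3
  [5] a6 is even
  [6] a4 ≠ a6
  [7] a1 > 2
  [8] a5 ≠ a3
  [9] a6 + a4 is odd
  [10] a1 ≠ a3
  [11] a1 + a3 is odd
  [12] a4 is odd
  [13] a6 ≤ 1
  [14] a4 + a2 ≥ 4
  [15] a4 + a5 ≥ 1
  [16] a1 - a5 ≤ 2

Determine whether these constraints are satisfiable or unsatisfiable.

Take a1 = 3, a2 = 2, a3 = 2, a4 = 3, a5 = 1, a6 = 0. Then constraint 1: a2 + a6 = 2; constraint 3: a5 - a2 = -1, and every other listed constraint is also met.

Satisfiable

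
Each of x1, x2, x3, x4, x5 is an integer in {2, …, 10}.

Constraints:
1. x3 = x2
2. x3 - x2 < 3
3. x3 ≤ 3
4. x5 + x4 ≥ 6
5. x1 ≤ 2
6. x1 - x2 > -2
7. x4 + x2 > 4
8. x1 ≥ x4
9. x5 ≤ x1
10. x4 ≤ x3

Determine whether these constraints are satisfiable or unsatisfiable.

From constraints 5 and 9: x5 ≤ x1 ≤ 2. From constraints 3 and 10: x4 ≤ x3 ≤ 3. Hence x5 + x4 ≤ 5. But constraint 4 requires x5 + x4 ≥ 6, and 6 > 5. Contradiction.

Unsatisfiable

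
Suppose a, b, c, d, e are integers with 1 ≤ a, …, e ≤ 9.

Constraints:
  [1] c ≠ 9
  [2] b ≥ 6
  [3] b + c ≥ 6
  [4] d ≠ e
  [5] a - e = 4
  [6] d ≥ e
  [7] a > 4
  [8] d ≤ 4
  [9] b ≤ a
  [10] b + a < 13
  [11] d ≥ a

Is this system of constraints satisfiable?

From constraints 2 and 9: a ≥ b and b ≥ 6, so a ≥ 6. From constraints 8 and 11: a ≤ d and d ≤ 4, so a ≤ 4. But 4 < 6, so no value of a works.

Unsatisfiable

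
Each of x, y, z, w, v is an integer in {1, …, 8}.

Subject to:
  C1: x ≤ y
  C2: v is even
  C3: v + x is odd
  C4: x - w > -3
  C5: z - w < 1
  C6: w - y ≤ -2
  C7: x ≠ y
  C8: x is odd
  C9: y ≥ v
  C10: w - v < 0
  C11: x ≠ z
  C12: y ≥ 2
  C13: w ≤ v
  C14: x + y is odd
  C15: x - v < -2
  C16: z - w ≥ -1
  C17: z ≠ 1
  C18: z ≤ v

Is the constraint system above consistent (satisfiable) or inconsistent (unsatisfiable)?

Take x = 3, y = 8, z = 5, w = 5, v = 8. Then constraint 4: x - w = -2; constraint 5: z - w = 0, and every other listed constraint is also met.

Satisfiable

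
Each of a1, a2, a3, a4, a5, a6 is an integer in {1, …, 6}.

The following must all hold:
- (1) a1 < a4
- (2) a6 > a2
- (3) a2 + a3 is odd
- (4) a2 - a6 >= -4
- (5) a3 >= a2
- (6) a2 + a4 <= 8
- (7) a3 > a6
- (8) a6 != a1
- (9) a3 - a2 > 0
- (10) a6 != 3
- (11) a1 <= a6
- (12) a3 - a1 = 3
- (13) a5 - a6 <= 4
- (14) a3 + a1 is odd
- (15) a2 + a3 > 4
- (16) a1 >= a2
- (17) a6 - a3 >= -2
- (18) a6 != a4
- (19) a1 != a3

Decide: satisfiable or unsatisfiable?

Try a1 = 1, a2 = 1, a3 = 4, a4 = 6, a5 = 3, a6 = 2.
Check constraint 4: a2 - a6 = -1; constraint 6: a2 + a4 = 7; constraint 9: a3 - a2 = 3. The remaining constraints are straightforward to verify.

Satisfiable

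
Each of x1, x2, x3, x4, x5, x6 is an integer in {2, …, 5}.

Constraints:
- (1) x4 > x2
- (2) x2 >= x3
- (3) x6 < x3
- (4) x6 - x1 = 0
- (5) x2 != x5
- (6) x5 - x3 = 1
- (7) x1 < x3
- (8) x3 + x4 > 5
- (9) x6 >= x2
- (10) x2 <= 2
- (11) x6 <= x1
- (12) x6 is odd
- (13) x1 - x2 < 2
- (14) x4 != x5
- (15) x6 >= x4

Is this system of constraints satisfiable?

Constraints 1, 2, 7, 11, and 15 give x2 < x4, x4 ≤ x6, x6 ≤ x1, x1 < x3, x3 ≤ x2. Chaining: x2 < x4 ≤ x6 ≤ x1 < x3 ≤ x2, which forces x2 < x2 — impossible.

Unsatisfiable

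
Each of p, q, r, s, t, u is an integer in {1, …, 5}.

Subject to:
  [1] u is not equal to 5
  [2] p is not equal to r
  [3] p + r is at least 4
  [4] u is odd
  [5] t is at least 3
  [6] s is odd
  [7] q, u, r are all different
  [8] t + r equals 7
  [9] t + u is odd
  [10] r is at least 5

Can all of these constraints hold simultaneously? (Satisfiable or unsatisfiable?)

From constraint 5: t ≥ 3. From constraint 10: r ≥ 5. Hence t + r ≥ 8. But constraint 8 requires t + r = 7, and 7 < 8. Contradiction.

Unsatisfiable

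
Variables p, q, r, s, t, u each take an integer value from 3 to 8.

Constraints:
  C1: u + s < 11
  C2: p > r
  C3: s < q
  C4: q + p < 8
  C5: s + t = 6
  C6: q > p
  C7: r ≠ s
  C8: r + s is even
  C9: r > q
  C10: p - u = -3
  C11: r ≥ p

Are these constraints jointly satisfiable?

Unsatisfiable

Constraints 2, 6, and 9 give q < r, r < p, p < q. Chaining: q < r < p < q, which forces q < q — impossible.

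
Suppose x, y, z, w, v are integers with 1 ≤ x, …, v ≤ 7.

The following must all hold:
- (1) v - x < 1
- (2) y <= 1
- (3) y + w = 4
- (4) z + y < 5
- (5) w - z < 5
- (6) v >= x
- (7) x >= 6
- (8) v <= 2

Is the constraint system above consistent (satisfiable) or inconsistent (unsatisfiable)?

Unsatisfiable

From constraints 6 and 7: v ≥ x and x ≥ 6, so v ≥ 6. From constraint 8: v ≤ 2. But 2 < 6, so no value of v works.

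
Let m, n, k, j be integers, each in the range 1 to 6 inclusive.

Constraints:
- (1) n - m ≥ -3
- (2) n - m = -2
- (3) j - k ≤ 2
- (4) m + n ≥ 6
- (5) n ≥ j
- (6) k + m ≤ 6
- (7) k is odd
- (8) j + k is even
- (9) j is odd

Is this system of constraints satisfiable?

Satisfiable

Take m = 5, n = 3, k = 1, j = 3. Then constraint 1: n - m = -2; constraint 2: n - m = -2, and every other listed constraint is also met.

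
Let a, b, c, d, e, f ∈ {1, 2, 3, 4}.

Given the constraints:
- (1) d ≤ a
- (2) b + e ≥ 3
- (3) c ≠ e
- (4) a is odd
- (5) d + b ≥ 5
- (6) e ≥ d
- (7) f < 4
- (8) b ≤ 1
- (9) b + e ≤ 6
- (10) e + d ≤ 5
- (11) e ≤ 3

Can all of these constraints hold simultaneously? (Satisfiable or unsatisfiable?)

From constraints 6 and 11: d ≤ e ≤ 3. From constraint 8: b ≤ 1. Hence d + b ≤ 4. But constraint 5 requires d + b ≥ 5, and 5 > 4. Contradiction.

Unsatisfiable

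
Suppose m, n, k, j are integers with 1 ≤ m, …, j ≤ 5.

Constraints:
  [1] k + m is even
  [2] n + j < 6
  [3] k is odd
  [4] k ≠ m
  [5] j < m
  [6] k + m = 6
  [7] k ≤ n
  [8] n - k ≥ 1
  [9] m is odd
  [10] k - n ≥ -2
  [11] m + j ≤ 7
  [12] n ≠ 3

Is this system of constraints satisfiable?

Try m = 5, n = 2, k = 1, j = 1.
Check constraint 2: n + j = 3; constraint 6: k + m = 6; constraint 8: n - k = 1. The remaining constraints are straightforward to verify.

Satisfiable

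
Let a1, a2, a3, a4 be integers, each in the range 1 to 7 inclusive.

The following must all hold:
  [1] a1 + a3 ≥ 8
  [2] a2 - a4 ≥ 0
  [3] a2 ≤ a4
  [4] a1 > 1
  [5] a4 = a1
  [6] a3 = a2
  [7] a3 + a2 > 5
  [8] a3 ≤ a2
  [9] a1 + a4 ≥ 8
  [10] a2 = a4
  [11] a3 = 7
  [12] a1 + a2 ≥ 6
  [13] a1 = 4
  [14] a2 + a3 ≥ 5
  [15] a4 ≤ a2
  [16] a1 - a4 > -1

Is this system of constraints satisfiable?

Constraint 11 fixes a3 = 7 and constraint 13 fixes a1 = 4. Constraints 5, 6, and 10 give a3 = a2 = a4 = a1, so a3 = a1. But 7 ≠ 4 — contradiction.

Unsatisfiable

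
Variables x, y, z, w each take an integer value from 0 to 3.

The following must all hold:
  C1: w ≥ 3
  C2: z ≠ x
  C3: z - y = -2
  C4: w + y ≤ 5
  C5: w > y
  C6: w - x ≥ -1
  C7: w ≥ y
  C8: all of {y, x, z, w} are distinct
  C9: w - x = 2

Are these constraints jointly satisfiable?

Satisfiable

Take x = 1, y = 2, z = 0, w = 3. Then constraint 3: z - y = -2; constraint 4: w + y = 5; constraint 6: w - x = 2, and every other listed constraint is also met.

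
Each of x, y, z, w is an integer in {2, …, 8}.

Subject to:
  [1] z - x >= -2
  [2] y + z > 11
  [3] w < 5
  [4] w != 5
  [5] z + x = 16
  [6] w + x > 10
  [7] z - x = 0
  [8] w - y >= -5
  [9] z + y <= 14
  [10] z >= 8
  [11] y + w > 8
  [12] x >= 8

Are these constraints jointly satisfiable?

Satisfiable

Try x = 8, y = 6, z = 8, w = 3.
Check constraint 1: z - x = 0; constraint 2: y + z = 14. The remaining constraints are straightforward to verify.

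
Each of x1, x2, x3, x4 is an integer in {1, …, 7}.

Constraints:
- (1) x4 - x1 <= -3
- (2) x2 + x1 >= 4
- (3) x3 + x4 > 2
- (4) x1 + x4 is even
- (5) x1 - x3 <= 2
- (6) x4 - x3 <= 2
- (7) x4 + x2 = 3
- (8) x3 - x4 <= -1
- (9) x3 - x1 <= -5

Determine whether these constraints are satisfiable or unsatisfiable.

Unsatisfiable

Constraints 1, 5, and 8 give x3 − x1 ≥ -2, x1 − x4 ≥ 3, x4 − x3 ≥ 1.
Adding all 3 inequalities: the left sides telescope to 0, and the right sides sum to (-2) + 3 + 1 = 2. So 0 ≥ 2, which is false.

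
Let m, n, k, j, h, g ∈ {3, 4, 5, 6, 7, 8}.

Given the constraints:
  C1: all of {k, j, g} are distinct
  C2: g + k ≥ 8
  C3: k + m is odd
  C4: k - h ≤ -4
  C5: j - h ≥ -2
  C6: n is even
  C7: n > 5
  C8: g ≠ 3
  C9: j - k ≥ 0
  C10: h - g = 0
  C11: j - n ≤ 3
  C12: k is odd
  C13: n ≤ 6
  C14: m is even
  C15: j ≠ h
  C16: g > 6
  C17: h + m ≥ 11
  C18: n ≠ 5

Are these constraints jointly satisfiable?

Satisfiable

Setting (m, n, k, j, h, g) = (4, 6, 3, 6, 7, 7) satisfies everything: constraint 2: g + k = 10; constraint 4: k - h = -4, and the others follow.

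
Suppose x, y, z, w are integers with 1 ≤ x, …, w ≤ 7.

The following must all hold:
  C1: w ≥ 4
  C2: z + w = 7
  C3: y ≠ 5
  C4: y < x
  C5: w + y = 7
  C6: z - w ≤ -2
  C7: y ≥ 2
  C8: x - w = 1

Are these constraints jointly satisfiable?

Take x = 6, y = 2, z = 2, w = 5. Then constraint 2: z + w = 7; constraint 5: w + y = 7; constraint 6: z - w = -3, and every other listed constraint is also met.

Satisfiable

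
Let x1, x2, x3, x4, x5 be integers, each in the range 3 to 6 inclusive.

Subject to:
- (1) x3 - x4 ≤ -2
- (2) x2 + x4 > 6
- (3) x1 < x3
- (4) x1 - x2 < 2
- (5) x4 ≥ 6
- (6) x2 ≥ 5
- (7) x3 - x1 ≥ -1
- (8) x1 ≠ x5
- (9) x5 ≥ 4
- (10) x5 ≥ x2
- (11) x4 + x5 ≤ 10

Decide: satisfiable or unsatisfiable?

Unsatisfiable

From constraint 5: x4 ≥ 6. From constraints 6 and 10: x5 ≥ x2 ≥ 5. Hence x4 + x5 ≥ 11. But constraint 11 requires x4 + x5 ≤ 10, and 10 < 11. Contradiction.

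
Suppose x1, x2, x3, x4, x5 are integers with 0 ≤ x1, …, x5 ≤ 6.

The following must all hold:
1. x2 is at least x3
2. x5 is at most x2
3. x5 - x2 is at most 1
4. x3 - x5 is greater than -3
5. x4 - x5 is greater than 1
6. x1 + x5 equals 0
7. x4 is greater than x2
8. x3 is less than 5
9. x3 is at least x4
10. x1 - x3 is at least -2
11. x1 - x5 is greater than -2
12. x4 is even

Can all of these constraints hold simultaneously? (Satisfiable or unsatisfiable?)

Constraints 1, 7, and 9 give x4 ≤ x3, x3 ≤ x2, x2 < x4. Chaining: x4 ≤ x3 ≤ x2 < x4, which forces x4 < x4 — impossible.

Unsatisfiable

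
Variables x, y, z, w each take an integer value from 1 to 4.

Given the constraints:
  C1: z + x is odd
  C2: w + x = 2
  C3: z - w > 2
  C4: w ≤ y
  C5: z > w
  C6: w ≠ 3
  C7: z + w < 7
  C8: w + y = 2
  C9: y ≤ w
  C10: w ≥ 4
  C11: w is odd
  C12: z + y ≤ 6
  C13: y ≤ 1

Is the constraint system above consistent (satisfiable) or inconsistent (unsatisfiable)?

Unsatisfiable

From constraint 10: w ≥ 4. From constraints 4 and 13: w ≤ y and y ≤ 1, so w ≤ 1. But 1 < 4, so no value of w works.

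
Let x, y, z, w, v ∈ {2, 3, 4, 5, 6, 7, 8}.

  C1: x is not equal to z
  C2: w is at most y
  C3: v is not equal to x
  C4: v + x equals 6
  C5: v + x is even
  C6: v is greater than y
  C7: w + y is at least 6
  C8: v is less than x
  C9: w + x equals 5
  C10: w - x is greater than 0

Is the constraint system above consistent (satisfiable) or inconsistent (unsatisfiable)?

Constraints 2, 6, 8, and 10 give w ≤ y, y < v, v < x, x < w. Chaining: w ≤ y < v < x < w, which forces w < w — impossible.

Unsatisfiable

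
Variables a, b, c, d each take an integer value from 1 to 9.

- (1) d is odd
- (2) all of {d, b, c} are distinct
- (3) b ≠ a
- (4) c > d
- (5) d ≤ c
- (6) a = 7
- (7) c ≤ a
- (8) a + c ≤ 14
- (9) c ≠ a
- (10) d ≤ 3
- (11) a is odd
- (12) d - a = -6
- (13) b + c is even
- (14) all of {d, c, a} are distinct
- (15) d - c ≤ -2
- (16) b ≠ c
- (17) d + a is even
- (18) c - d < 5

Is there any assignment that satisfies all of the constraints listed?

Take a = 7, b = 9, c = 5, d = 1. Then constraint 8: a + c = 12; constraint 12: d - a = -6, and every other listed constraint is also met.

Satisfiable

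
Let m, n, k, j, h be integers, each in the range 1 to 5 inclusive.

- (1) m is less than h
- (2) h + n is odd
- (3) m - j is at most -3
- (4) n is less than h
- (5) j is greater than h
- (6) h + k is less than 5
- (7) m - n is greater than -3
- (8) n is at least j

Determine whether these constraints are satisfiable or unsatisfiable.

Constraints 4, 5, and 8 give n < h, h < j, j ≤ n. Chaining: n < h < j ≤ n, which forces n < n — impossible.

Unsatisfiable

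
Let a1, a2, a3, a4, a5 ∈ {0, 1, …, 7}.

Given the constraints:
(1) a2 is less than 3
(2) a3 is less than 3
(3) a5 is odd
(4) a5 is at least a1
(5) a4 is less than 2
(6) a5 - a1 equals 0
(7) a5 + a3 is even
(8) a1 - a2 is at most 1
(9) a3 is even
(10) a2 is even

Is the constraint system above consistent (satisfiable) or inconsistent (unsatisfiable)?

Unsatisfiable

Constraint 3 makes a5 odd and constraint 9 makes a3 even, so a5 + a3 must be odd. Constraint 7 says a5 + a3 is even — contradiction.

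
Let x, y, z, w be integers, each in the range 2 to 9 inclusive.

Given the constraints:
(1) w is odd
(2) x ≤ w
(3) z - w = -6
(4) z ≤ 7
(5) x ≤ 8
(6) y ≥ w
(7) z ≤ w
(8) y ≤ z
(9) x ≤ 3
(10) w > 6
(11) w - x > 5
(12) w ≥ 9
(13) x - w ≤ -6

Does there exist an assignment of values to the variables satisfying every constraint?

Unsatisfiable

From constraints 6 and 12: y ≥ w and w ≥ 9, so y ≥ 9. From constraints 4 and 8: y ≤ z and z ≤ 7, so y ≤ 7. But 7 < 9, so no value of y works.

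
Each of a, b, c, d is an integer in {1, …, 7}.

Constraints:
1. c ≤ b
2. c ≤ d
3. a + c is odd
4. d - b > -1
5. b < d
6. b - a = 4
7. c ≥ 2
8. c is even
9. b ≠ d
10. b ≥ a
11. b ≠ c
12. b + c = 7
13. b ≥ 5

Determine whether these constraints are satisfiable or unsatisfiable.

Satisfiable

Try a = 1, b = 5, c = 2, d = 6.
Check constraint 4: d - b = 1; constraint 6: b - a = 4. The remaining constraints are straightforward to verify.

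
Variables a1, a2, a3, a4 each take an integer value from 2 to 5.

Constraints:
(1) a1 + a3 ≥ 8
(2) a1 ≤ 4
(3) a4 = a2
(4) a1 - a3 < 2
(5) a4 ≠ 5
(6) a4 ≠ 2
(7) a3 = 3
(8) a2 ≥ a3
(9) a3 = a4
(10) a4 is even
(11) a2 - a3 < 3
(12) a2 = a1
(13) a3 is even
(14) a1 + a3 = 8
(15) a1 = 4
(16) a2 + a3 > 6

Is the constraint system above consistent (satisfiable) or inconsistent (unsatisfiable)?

Constraint 7 fixes a3 = 3 and constraint 15 fixes a1 = 4. Constraints 3, 9, and 12 give a3 = a4 = a2 = a1, so a3 = a1. But 3 ≠ 4 — contradiction.

Unsatisfiable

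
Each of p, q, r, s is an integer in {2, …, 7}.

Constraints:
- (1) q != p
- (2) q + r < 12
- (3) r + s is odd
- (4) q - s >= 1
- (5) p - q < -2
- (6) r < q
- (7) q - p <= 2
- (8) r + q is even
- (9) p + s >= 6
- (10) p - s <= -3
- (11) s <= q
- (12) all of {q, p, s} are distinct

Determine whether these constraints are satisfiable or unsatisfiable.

Constraints 4, 7, and 10 give p − q ≥ -2, q − s ≥ 1, s − p ≥ 3.
Adding all 3 inequalities: the left sides telescope to 0, and the right sides sum to (-2) + 1 + 3 = 2. So 0 ≥ 2, which is false.

Unsatisfiable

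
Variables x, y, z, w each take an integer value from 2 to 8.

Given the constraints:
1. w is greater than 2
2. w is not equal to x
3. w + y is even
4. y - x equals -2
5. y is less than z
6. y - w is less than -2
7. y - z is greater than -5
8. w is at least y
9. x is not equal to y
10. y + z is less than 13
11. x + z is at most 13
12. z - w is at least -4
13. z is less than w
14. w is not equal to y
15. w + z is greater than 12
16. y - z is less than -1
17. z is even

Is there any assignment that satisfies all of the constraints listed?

Satisfiable

The assignment x = 6, y = 4, z = 6, w = 8 works:
  constraint 4 holds since y - x = -2.
  constraint 6 holds since y - w = -4.
The rest check out directly.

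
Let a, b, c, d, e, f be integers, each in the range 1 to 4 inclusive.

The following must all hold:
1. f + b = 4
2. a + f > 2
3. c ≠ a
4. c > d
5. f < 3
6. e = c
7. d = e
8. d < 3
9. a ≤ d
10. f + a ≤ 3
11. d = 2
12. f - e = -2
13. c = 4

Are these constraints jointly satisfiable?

Constraint 11 fixes d = 2 and constraint 13 fixes c = 4. Constraints 6 and 7 give d = e = c, so d = c. But 2 ≠ 4 — contradiction.

Unsatisfiable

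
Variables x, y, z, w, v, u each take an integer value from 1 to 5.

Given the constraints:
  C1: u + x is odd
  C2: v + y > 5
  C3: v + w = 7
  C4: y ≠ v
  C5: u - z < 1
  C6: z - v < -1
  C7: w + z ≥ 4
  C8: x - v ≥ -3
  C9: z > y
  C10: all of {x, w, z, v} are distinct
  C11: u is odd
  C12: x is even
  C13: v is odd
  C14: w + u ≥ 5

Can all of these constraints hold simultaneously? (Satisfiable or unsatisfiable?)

Satisfiable

The assignment x = 4, y = 2, z = 3, w = 2, v = 5, u = 3 works:
  constraint 2 holds since v + y = 7.
  constraint 3 holds since v + w = 7.
The rest check out directly.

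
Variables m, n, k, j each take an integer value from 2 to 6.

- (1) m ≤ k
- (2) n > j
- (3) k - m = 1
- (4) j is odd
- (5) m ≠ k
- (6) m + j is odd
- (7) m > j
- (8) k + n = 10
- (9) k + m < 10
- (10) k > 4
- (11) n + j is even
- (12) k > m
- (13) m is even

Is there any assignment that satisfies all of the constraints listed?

Setting (m, n, k, j) = (4, 5, 5, 3) satisfies everything: constraint 3: k - m = 1; constraint 8: k + n = 10, and the others follow.

Satisfiable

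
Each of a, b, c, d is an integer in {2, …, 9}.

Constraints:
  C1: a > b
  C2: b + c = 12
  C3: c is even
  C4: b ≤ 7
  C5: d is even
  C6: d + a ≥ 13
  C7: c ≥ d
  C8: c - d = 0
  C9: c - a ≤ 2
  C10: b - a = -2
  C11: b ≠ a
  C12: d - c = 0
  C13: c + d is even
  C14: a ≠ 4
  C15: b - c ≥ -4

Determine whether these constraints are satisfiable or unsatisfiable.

Satisfiable

Take a = 6, b = 4, c = 8, d = 8. Then constraint 2: b + c = 12; constraint 6: d + a = 14; constraint 8: c - d = 0, and every other listed constraint is also met.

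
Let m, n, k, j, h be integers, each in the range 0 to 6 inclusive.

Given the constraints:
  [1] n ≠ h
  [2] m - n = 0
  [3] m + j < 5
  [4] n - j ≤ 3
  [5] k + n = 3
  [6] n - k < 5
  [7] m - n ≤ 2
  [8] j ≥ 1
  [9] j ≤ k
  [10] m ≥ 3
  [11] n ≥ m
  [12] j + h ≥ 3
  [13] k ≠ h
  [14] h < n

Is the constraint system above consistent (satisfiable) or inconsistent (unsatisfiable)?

From constraints 8 and 9: k ≥ j ≥ 1. From constraints 10 and 11: n ≥ m ≥ 3. Hence k + n ≥ 4. But constraint 5 requires k + n = 3, and 3 < 4. Contradiction.

Unsatisfiable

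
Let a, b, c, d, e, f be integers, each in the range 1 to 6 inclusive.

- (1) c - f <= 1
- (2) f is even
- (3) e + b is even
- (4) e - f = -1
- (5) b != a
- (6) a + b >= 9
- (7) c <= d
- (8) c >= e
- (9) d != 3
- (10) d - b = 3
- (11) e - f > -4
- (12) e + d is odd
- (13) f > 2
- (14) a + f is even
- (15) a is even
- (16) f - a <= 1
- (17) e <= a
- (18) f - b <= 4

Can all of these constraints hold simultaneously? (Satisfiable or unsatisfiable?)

Satisfiable

Take a = 6, b = 3, c = 5, d = 6, e = 5, f = 6. Then constraint 1: c - f = -1; constraint 4: e - f = -1; constraint 6: a + b = 9, and every other listed constraint is also met.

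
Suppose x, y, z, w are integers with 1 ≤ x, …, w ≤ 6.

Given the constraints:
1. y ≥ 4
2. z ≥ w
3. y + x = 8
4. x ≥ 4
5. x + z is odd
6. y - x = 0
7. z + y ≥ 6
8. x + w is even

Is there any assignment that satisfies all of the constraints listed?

Satisfiable

Try x = 4, y = 4, z = 3, w = 2.
Check constraint 3: y + x = 8; constraint 6: y - x = 0. The remaining constraints are straightforward to verify.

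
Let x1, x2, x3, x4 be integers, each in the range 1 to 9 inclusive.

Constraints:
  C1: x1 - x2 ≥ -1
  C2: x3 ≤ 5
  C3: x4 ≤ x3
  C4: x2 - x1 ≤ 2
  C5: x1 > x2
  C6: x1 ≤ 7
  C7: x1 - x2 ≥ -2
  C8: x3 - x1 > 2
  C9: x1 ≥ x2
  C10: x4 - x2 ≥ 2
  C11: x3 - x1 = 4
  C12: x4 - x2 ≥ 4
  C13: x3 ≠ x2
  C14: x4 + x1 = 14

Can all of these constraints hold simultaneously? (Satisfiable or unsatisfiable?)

From constraints 2 and 3: x4 ≤ x3 ≤ 5. From constraint 6: x1 ≤ 7. Hence x4 + x1 ≤ 12. But constraint 14 requires x4 + x1 = 14, and 14 > 12. Contradiction.

Unsatisfiable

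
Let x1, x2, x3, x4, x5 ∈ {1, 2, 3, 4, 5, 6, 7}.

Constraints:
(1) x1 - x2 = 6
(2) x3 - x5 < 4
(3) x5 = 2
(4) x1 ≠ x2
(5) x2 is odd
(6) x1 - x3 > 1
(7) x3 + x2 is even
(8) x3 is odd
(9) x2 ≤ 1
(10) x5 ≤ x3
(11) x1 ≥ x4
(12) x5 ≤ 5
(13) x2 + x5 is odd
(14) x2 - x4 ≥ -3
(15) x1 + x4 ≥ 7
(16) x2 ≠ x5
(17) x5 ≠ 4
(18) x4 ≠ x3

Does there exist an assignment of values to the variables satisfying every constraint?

One satisfying assignment is x1 = 7, x2 = 1, x3 = 3, x4 = 1, x5 = 2.
For the less obvious constraints — constraint 1: x1 - x2 = 6; constraint 2: x3 - x5 = 1; constraint 6: x1 - x3 = 4 — and the others hold by inspection.

Satisfiable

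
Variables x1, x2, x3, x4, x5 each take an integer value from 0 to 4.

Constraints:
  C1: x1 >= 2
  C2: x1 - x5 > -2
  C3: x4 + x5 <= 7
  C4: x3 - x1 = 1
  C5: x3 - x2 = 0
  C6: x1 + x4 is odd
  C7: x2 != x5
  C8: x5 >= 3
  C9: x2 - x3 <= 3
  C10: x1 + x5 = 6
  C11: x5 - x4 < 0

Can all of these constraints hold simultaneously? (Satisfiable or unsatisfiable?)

Satisfiable

The assignment x1 = 3, x2 = 4, x3 = 4, x4 = 4, x5 = 3 works:
  constraint 2 holds since x1 - x5 = 0.
  constraint 3 holds since x4 + x5 = 7.
The rest check out directly.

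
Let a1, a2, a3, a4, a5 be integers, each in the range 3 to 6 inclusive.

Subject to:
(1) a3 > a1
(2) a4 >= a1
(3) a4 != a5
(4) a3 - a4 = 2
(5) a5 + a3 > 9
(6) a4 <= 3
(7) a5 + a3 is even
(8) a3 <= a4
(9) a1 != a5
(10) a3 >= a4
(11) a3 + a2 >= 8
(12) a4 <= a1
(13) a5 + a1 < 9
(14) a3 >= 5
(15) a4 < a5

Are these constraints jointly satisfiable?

From constraints 8 and 14: a4 ≥ a3 and a3 ≥ 5, so a4 ≥ 5. From constraint 6: a4 ≤ 3. But 3 < 5, so no value of a4 works.

Unsatisfiable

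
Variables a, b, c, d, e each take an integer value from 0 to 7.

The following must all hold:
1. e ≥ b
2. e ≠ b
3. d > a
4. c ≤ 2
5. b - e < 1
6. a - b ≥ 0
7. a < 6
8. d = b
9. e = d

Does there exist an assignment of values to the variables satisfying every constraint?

From constraints 8 and 9, e = d = b, so e = b. But constraint 2 says e ≠ b. Contradiction.

Unsatisfiable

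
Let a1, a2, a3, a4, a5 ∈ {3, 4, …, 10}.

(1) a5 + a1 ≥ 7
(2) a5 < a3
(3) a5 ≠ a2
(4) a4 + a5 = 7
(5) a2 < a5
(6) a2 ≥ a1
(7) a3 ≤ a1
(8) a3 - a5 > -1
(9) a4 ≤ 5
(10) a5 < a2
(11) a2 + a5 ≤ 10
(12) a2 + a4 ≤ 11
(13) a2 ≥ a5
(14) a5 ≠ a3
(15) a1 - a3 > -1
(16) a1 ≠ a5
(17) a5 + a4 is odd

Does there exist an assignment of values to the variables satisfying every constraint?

Constraints 2, 5, 6, and 7 give a1 ≤ a2, a2 < a5, a5 < a3, a3 ≤ a1. Chaining: a1 ≤ a2 < a5 < a3 ≤ a1, which forces a1 < a1 — impossible.

Unsatisfiable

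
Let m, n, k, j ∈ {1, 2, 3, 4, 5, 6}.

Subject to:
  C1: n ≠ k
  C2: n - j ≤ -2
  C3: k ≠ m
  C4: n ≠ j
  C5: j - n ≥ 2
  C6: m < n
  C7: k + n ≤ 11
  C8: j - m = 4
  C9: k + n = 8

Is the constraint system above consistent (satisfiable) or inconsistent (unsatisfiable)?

Try m = 1, n = 2, k = 6, j = 5.
Check constraint 2: n - j = -3; constraint 5: j - n = 3. The remaining constraints are straightforward to verify.

Satisfiable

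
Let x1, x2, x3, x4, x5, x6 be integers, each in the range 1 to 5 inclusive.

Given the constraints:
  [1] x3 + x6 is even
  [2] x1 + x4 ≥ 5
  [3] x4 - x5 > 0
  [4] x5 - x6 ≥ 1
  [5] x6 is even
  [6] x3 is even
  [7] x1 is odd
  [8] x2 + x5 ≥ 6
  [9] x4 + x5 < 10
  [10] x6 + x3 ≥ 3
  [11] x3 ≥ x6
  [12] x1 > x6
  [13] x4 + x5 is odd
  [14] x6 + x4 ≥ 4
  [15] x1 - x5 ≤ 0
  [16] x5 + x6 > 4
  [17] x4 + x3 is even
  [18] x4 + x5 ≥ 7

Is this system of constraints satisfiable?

Satisfiable

The assignment x1 = 3, x2 = 4, x3 = 2, x4 = 4, x5 = 3, x6 = 2 works:
  constraint 2 holds since x1 + x4 = 7.
  constraint 3 holds since x4 - x5 = 1.
The rest check out directly.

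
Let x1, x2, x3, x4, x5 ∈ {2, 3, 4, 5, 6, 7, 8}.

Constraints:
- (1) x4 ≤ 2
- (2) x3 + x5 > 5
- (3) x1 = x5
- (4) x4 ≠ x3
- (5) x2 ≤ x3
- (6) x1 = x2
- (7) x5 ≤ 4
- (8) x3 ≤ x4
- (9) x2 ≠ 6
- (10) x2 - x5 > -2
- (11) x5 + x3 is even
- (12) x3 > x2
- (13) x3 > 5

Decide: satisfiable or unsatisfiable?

From constraint 13: x3 ≥ 6. From constraints 1 and 8: x3 ≤ x4 and x4 ≤ 2, so x3 ≤ 2. But 2 < 6, so no value of x3 works.

Unsatisfiable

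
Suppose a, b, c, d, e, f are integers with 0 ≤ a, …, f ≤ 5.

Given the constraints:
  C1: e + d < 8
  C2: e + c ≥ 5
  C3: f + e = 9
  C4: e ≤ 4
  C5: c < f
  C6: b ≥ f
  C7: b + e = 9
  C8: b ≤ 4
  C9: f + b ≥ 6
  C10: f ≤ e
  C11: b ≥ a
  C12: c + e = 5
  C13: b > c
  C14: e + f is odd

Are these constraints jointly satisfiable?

Unsatisfiable

From constraints 6 and 8: f ≤ b ≤ 4. From constraint 4: e ≤ 4. Hence f + e ≤ 8. But constraint 3 requires f + e = 9, and 9 > 8. Contradiction.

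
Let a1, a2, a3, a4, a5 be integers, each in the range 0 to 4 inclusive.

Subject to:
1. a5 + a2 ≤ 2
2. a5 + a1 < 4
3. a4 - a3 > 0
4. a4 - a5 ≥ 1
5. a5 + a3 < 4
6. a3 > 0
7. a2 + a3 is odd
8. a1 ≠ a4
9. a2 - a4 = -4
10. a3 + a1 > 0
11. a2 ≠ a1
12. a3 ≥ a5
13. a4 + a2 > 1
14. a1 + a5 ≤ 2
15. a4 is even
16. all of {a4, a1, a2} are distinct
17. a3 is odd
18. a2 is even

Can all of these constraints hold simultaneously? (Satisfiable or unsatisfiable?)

Setting (a1, a2, a3, a4, a5) = (1, 0, 1, 4, 0) satisfies everything: constraint 1: a5 + a2 = 0; constraint 2: a5 + a1 = 1, and the others follow.

Satisfiable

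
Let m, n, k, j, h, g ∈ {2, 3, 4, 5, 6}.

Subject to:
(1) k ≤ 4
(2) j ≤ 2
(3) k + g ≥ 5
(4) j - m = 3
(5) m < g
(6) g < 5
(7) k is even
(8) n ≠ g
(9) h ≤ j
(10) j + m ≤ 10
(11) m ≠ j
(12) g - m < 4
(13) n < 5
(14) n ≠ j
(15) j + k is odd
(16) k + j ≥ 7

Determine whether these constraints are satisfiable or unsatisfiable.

Unsatisfiable

From constraint 1: k ≤ 4. From constraint 2: j ≤ 2. Hence k + j ≤ 6. But constraint 16 requires k + j ≥ 7, and 7 > 6. Contradiction.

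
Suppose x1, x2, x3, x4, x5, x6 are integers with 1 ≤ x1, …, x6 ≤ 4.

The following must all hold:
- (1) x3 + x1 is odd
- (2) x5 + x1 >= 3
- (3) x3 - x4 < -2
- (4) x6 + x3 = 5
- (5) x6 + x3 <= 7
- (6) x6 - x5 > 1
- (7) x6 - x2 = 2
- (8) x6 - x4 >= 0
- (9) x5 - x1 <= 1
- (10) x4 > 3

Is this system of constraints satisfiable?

Setting (x1, x2, x3, x4, x5, x6) = (2, 2, 1, 4, 2, 4) satisfies everything: constraint 2: x5 + x1 = 4; constraint 3: x3 - x4 = -3, and the others follow.

Satisfiable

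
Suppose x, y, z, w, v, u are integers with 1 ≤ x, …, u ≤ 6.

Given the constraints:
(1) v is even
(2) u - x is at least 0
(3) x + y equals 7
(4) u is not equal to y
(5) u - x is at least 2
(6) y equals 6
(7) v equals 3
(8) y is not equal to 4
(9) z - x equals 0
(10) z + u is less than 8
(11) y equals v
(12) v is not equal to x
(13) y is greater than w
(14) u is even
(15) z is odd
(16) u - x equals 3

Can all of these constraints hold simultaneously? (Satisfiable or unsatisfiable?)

Constraint 6 fixes y = 6 and constraint 7 fixes v = 3, but constraint 11 requires y = v. Since 6 ≠ 3, contradiction.

Unsatisfiable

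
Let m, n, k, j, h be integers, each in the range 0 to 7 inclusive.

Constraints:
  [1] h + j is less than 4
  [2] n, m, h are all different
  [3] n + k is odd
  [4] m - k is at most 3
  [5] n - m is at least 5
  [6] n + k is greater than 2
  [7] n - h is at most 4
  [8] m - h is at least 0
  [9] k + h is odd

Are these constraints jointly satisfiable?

Constraints 5, 7, and 8 give m − h ≥ 0, h − n ≥ -4, n − m ≥ 5.
Adding all 3 inequalities: the left sides telescope to 0, and the right sides sum to 0 + (-4) + 5 = 1. So 0 ≥ 1, which is false.

Unsatisfiable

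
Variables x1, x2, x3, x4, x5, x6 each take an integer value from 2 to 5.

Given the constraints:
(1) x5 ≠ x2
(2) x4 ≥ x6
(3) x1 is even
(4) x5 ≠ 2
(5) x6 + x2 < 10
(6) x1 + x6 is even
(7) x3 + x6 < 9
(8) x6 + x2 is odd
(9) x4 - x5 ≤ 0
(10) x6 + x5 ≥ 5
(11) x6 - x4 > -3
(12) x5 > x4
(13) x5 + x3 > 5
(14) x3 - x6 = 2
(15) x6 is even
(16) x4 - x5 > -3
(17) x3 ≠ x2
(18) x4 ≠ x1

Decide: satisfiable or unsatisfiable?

Setting (x1, x2, x3, x4, x5, x6) = (4, 5, 4, 2, 4, 2) satisfies everything: constraint 5: x6 + x2 = 7; constraint 7: x3 + x6 = 6; constraint 9: x4 - x5 = -2, and the others follow.

Satisfiable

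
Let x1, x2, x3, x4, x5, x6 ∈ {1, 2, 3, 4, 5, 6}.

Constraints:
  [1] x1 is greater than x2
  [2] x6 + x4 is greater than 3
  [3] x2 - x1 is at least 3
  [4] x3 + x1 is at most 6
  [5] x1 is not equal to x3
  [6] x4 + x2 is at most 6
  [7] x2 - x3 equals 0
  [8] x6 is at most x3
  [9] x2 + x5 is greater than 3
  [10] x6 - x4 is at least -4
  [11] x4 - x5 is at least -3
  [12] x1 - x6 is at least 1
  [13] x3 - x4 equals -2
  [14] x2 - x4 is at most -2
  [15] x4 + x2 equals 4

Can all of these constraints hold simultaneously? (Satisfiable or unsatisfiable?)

Unsatisfiable

Constraints 3, 10, 12, and 14 give x6 − x4 ≥ -4, x4 − x2 ≥ 2, x2 − x1 ≥ 3, x1 − x6 ≥ 1.
Adding all 4 inequalities: the left sides telescope to 0, and the right sides sum to (-4) + 2 + 3 + 1 = 2. So 0 ≥ 2, which is false.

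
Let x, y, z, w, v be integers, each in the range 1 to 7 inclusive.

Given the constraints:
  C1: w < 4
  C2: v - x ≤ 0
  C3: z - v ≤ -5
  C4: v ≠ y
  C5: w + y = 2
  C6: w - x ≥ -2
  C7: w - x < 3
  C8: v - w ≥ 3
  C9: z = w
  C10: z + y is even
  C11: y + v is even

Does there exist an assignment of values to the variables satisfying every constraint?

Constraints 2, 6, and 8 give x − v ≥ 0, v − w ≥ 3, w − x ≥ -2.
Adding all 3 inequalities: the left sides telescope to 0, and the right sides sum to 0 + 3 + (-2) = 1. So 0 ≥ 1, which is false.

Unsatisfiable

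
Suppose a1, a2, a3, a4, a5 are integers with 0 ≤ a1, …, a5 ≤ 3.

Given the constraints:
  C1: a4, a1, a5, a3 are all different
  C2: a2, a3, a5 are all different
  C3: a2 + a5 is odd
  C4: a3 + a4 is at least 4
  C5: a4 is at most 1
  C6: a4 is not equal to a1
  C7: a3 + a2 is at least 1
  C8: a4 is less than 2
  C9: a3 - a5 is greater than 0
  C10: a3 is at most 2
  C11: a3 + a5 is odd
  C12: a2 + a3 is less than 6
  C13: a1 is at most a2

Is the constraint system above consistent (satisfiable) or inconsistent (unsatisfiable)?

From constraint 10: a3 ≤ 2. From constraint 5: a4 ≤ 1. Hence a3 + a4 ≤ 3. But constraint 4 requires a3 + a4 ≥ 4, and 4 > 3. Contradiction.

Unsatisfiable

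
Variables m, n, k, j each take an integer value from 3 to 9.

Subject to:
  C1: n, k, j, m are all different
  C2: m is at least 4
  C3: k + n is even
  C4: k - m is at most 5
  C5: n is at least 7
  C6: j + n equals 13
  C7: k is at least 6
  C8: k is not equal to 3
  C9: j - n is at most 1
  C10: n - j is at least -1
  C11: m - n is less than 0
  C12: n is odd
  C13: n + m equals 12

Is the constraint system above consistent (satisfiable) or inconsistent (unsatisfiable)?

The assignment m = 5, n = 7, k = 9, j = 6 works:
  constraint 4 holds since k - m = 4.
  constraint 6 holds since j + n = 13.
  constraint 9 holds since j - n = -1.
The rest check out directly.

Satisfiable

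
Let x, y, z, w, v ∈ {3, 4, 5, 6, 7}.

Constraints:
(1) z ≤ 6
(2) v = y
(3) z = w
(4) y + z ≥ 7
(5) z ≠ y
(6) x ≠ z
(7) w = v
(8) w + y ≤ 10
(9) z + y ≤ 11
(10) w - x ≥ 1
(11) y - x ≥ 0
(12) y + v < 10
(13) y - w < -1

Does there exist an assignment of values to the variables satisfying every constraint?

From constraints 2, 3, and 7, z = w = v = y, so z = y. But constraint 5 says z ≠ y. Contradiction.

Unsatisfiable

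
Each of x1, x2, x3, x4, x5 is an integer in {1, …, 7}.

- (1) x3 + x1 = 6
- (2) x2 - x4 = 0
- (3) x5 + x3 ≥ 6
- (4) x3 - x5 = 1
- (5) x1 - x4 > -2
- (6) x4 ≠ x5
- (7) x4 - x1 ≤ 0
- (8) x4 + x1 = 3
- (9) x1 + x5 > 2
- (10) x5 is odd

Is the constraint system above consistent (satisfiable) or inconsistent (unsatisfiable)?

Satisfiable

One satisfying assignment is x1 = 2, x2 = 1, x3 = 4, x4 = 1, x5 = 3.
For the less obvious constraints — constraint 1: x3 + x1 = 6; constraint 2: x2 - x4 = 0 — and the others hold by inspection.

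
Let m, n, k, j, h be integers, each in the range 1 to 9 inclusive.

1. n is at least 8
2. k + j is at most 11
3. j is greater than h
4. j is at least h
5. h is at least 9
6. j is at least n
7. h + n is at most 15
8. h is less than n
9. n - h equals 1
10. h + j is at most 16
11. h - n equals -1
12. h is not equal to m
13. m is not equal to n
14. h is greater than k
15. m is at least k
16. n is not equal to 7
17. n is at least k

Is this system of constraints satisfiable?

Unsatisfiable

From constraint 5: h ≥ 9. From constraints 1 and 6: j ≥ n ≥ 8. Hence h + j ≥ 17. But constraint 10 requires h + j ≤ 16, and 16 < 17. Contradiction.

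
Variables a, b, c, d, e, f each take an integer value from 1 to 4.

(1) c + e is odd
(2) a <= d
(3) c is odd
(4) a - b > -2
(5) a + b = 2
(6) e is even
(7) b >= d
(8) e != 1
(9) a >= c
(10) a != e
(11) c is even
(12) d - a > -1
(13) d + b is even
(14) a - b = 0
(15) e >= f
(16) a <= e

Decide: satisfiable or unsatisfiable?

Constraint 11 makes c even and constraint 6 makes e even, so c + e must be even. Constraint 1 says c + e is odd — contradiction.

Unsatisfiable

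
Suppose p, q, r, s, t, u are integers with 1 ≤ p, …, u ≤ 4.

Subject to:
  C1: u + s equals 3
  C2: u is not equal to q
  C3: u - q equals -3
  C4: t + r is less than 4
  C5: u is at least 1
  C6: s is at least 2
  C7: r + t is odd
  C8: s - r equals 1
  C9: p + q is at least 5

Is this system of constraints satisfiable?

Satisfiable

Take p = 2, q = 4, r = 1, s = 2, t = 2, u = 1. Then constraint 1: u + s = 3; constraint 3: u - q = -3, and every other listed constraint is also met.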